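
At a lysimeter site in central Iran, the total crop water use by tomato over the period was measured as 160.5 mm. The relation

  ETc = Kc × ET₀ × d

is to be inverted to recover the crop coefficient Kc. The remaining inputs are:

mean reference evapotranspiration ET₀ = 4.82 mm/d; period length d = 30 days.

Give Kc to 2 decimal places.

ETc = Kc × ET₀ × d  ⇒  Kc = ETc / (ET₀ × d)
Kc = 160.5 / (4.82 × 30) = 160.5 / 144.60 = 1.1100

1.11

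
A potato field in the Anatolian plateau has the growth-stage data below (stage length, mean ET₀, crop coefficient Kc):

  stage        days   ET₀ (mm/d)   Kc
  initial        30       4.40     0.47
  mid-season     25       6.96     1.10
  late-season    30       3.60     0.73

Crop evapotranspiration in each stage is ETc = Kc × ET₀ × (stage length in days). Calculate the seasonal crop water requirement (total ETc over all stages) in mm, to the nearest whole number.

332 mm

initial: 0.47 × 4.40 × 30 = 62.04 mm
mid-season: 1.10 × 6.96 × 25 = 191.40 mm
late-season: 0.73 × 3.60 × 30 = 78.84 mm
Seasonal total = 332.28 mm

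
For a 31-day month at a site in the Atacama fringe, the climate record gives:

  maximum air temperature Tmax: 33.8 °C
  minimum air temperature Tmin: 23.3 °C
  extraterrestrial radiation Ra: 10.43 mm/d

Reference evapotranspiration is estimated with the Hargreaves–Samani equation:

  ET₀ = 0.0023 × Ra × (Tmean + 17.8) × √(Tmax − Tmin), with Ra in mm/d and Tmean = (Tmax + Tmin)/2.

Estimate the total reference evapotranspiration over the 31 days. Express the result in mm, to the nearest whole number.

Tmean = (33.8 + 23.3)/2 = 28.55 °C
ET₀ = 0.0023 × 10.43 × (28.55 + 17.8) × √10.5 = 0.0023 × 10.43 × 46.35 × 3.2404 = 3.6030 mm/d
Over 31 days: 3.6030 × 31 = 111.693 mm

112 mm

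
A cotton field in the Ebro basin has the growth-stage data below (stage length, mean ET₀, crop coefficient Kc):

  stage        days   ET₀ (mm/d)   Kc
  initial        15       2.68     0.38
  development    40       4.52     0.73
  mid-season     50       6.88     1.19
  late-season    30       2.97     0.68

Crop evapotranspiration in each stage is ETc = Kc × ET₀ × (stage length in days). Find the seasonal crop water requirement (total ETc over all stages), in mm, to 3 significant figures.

617 mm

initial: 0.38 × 2.68 × 15 = 15.28 mm
development: 0.73 × 4.52 × 40 = 131.98 mm
mid-season: 1.19 × 6.88 × 50 = 409.36 mm
late-season: 0.68 × 2.97 × 30 = 60.59 mm
Seasonal total = 617.21 mm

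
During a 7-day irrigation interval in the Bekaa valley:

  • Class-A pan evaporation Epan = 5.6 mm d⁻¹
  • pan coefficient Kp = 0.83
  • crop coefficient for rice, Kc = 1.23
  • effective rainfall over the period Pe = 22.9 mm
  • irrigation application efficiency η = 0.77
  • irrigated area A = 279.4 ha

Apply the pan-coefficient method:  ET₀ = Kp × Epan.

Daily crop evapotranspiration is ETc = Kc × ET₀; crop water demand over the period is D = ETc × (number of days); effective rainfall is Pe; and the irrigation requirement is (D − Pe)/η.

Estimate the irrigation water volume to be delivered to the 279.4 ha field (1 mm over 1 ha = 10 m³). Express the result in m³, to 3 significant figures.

62100 m³

ET₀ = 0.83 × 5.6 = 4.6480 mm/d
ETc = Kc × ET₀ = 1.23 × 4.6480 = 5.7170 mm/d
Crop demand D = ETc × 7 d = 5.7170 × 7 = 40.019 mm
D − Pe = 40.019 − 22.9 = 17.119 mm
Gross irrigation = 17.119 / 0.77 = 22.232 mm
Volume = 22.232 mm × 279.4 ha × 10 = 62116.2 m³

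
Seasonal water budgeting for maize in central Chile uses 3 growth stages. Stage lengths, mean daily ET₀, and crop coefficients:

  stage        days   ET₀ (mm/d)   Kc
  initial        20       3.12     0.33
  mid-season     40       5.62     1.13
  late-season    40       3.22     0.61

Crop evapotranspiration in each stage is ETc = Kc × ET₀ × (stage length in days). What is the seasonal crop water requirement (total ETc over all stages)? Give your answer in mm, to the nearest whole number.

353 mm

initial: 0.33 × 3.12 × 20 = 20.59 mm
mid-season: 1.13 × 5.62 × 40 = 254.02 mm
late-season: 0.61 × 3.22 × 40 = 78.57 mm
Seasonal total = 353.18 mm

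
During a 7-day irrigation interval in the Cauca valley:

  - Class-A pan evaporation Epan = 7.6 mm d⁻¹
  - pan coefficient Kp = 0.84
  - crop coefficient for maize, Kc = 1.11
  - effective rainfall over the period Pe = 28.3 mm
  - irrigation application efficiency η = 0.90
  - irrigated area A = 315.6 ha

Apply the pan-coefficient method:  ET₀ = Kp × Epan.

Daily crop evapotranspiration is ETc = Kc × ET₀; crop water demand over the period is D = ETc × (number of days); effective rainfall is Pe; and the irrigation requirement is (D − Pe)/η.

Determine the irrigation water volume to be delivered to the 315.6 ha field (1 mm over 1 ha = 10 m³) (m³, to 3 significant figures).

ET₀ = 0.84 × 7.6 = 6.3840 mm/d
ETc = Kc × ET₀ = 1.11 × 6.3840 = 7.0862 mm/d
Crop demand D = ETc × 7 d = 7.0862 × 7 = 49.603 mm
D − Pe = 49.603 − 28.3 = 21.303 mm
Gross irrigation = 21.303 / 0.90 = 23.670 mm
Volume = 23.670 mm × 315.6 ha × 10 = 74702.5 m³

74700 m³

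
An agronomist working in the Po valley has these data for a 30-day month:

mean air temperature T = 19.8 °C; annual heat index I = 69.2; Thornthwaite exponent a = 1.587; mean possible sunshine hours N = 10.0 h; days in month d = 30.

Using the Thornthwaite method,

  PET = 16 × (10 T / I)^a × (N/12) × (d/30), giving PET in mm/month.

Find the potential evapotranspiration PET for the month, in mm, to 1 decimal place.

10T/I = 10 × 19.8 / 69.2 = 2.8613
(10T/I)^a = 2.8613^1.587 = 5.3035
Uncorrected PET = 16 × 5.3035 = 84.856 mm
Correction = (N/12)(d/30) = (10.0/12)(30/30) = 0.8333
PET = 84.856 × 0.8333 = 70.711 mm/month

70.7 mm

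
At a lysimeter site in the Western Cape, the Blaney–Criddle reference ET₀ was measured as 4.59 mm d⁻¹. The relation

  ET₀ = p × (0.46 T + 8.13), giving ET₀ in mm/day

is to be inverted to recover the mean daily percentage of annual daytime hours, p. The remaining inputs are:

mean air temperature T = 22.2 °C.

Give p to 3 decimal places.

p = ET₀ / (0.46 T + 8.13) = 4.59 / (0.46 × 22.2 + 8.13) = 4.59 / 18.342 = 0.2502

0.250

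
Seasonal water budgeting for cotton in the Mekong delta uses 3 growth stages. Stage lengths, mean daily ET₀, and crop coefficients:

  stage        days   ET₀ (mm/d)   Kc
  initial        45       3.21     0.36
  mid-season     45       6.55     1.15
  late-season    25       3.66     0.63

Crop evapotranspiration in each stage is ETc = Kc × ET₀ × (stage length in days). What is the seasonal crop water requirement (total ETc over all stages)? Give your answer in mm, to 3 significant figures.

449 mm

initial: 0.36 × 3.21 × 45 = 52.00 mm
mid-season: 1.15 × 6.55 × 45 = 338.96 mm
late-season: 0.63 × 3.66 × 25 = 57.65 mm
Seasonal total = 448.61 mm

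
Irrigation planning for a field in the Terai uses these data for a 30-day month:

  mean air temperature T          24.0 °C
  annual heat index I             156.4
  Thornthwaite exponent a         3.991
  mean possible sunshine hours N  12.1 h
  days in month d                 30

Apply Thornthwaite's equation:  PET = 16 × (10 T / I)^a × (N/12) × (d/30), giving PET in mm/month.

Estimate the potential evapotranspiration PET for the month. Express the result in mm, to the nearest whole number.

10T/I = 10 × 24.0 / 156.4 = 1.5345
(10T/I)^a = 1.5345^3.991 = 5.5232
Uncorrected PET = 16 × 5.5232 = 88.371 mm
Correction = (N/12)(d/30) = (12.1/12)(30/30) = 1.0083
PET = 88.371 × 1.0083 = 89.104 mm/month

89 mm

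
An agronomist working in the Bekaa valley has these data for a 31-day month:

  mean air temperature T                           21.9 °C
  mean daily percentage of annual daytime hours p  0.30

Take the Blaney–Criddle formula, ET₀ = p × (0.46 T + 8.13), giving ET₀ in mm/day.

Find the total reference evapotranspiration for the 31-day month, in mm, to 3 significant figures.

ET₀ = 0.30 × (0.46 × 21.9 + 8.13) = 0.30 × 18.204 = 5.4612 mm/d
Monthly total = 5.4612 × 31 = 169.297 mm

169 mm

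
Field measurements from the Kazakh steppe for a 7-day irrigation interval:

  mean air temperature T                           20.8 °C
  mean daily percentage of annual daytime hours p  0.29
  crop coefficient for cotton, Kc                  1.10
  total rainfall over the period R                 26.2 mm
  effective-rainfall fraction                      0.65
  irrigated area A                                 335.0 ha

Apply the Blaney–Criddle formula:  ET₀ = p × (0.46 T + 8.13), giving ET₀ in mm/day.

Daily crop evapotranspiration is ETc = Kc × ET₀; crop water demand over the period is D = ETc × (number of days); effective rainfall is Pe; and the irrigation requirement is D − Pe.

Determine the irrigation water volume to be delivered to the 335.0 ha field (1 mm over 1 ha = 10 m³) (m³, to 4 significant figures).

75340 m³

ET₀ = 0.29 × (0.46 × 20.8 + 8.13) = 0.29 × 17.698 = 5.1324 mm/d
ETc = Kc × ET₀ = 1.10 × 5.1324 = 5.6456 mm/d
Crop demand D = ETc × 7 d = 5.6456 × 7 = 39.519 mm
Pe = 0.65 × 26.2 = 17.030 mm
D − Pe = 39.519 − 17.030 = 22.489 mm
Volume = 22.489 mm × 335.0 ha × 10 = 75338.2 m³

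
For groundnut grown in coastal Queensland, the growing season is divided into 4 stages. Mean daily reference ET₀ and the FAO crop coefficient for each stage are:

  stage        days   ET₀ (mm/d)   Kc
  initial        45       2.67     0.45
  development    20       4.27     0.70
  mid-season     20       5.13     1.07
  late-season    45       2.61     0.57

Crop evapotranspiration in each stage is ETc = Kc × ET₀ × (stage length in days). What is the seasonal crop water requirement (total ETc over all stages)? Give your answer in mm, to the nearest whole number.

initial: 0.45 × 2.67 × 45 = 54.07 mm
development: 0.70 × 4.27 × 20 = 59.78 mm
mid-season: 1.07 × 5.13 × 20 = 109.78 mm
late-season: 0.57 × 2.61 × 45 = 66.95 mm
Seasonal total = 290.58 mm

291 mm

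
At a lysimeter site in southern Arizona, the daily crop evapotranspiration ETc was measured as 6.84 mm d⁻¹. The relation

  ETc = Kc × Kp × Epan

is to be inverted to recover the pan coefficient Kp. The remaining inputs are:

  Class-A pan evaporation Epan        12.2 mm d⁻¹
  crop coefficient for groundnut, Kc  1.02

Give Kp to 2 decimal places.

0.55

ETc = Kc × Kp × Epan  ⇒  Kp = ETc / (Kc × Epan)
Kp = 6.84 / (1.02 × 12.2) = 6.84 / 12.444 = 0.5497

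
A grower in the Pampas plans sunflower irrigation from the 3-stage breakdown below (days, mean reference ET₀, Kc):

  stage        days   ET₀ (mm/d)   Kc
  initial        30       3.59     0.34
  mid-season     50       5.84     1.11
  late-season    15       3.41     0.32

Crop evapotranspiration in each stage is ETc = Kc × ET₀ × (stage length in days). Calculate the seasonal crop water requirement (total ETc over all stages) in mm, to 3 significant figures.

377 mm

initial: 0.34 × 3.59 × 30 = 36.62 mm
mid-season: 1.11 × 5.84 × 50 = 324.12 mm
late-season: 0.32 × 3.41 × 15 = 16.37 mm
Seasonal total = 377.11 mm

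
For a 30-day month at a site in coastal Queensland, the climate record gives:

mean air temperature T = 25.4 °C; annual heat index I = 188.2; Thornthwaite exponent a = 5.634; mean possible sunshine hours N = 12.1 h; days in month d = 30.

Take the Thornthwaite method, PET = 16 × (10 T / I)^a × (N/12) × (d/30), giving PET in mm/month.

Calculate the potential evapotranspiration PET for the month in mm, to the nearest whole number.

10T/I = 10 × 25.4 / 188.2 = 1.3496
(10T/I)^a = 1.3496^5.634 = 5.4147
Uncorrected PET = 16 × 5.4147 = 86.635 mm
Correction = (N/12)(d/30) = (12.1/12)(30/30) = 1.0083
PET = 86.635 × 1.0083 = 87.354 mm/month

87 mm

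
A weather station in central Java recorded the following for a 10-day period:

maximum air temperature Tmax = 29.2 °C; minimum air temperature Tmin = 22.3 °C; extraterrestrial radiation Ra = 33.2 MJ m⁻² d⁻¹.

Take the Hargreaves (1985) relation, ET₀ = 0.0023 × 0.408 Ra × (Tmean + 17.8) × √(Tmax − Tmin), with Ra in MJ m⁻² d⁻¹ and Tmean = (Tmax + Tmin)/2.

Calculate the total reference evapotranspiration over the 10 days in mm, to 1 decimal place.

35.6 mm

Tmean = (29.2 + 22.3)/2 = 25.75 °C
0.408 Ra = 0.408 × 33.2 = 13.5456 mm/d equivalent
ET₀ = 0.0023 × 13.5456 × (25.75 + 17.8) × √6.9 = 0.0023 × 13.5456 × 43.55 × 2.6268 = 3.5640 mm/d
Over 10 days: 3.5640 × 10 = 35.640 mm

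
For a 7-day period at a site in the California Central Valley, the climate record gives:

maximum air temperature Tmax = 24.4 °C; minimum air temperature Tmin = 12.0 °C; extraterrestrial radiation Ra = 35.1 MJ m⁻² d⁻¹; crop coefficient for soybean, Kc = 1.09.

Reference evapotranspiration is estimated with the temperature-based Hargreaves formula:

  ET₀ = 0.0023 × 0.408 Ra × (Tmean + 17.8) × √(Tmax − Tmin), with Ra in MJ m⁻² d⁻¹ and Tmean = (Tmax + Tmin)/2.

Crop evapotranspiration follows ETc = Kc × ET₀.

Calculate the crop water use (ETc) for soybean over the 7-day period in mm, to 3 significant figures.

31.9 mm

Tmean = (24.4 + 12.0)/2 = 18.20 °C
0.408 Ra = 0.408 × 35.1 = 14.3208 mm/d equivalent
ET₀ = 0.0023 × 14.3208 × (18.20 + 17.8) × √12.4 = 0.0023 × 14.3208 × 36.00 × 3.5214 = 4.1755 mm/d
ETc = Kc × ET₀ = 1.09 × 4.1755 = 4.5513 mm/d
Over 7 days: 4.5513 × 7 = 31.859 mm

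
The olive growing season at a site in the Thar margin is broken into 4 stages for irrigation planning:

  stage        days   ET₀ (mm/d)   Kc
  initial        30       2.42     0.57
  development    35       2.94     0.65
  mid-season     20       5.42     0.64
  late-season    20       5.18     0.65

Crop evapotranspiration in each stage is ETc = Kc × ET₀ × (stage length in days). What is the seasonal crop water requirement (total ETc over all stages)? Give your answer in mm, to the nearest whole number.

245 mm

initial: 0.57 × 2.42 × 30 = 41.38 mm
development: 0.65 × 2.94 × 35 = 66.89 mm
mid-season: 0.64 × 5.42 × 20 = 69.38 mm
late-season: 0.65 × 5.18 × 20 = 67.34 mm
Seasonal total = 244.99 mm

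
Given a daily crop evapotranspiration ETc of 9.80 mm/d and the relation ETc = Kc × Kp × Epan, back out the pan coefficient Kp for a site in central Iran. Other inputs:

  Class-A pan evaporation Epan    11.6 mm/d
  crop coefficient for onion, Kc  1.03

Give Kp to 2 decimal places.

ETc = Kc × Kp × Epan  ⇒  Kp = ETc / (Kc × Epan)
Kp = 9.80 / (1.03 × 11.6) = 9.80 / 11.948 = 0.8202

0.82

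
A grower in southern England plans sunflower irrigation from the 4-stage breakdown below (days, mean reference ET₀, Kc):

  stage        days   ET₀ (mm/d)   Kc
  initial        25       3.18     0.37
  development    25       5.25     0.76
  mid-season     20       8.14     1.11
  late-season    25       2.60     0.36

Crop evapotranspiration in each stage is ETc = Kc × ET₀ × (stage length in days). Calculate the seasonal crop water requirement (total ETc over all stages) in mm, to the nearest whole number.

333 mm

initial: 0.37 × 3.18 × 25 = 29.42 mm
development: 0.76 × 5.25 × 25 = 99.75 mm
mid-season: 1.11 × 8.14 × 20 = 180.71 mm
late-season: 0.36 × 2.60 × 25 = 23.40 mm
Seasonal total = 333.28 mm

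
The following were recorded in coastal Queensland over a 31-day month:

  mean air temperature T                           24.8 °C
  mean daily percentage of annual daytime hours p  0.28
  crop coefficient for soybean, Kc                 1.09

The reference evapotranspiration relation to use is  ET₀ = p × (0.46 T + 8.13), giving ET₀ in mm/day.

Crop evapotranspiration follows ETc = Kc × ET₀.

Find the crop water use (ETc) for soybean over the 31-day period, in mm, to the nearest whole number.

ET₀ = 0.28 × (0.46 × 24.8 + 8.13) = 0.28 × 19.538 = 5.4706 mm/d
ETc = Kc × ET₀ = 1.09 × 5.4706 = 5.9630 mm/d
Over 31 days: 5.9630 × 31 = 184.853 mm

185 mm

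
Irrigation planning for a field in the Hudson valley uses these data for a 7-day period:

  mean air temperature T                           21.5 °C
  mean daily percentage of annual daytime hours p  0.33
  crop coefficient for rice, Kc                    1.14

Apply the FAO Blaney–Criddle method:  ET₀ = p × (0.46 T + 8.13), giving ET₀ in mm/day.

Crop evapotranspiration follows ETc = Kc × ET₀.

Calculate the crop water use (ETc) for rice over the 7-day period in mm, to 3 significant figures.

47.5 mm

ET₀ = 0.33 × (0.46 × 21.5 + 8.13) = 0.33 × 18.020 = 5.9466 mm/d
ETc = Kc × ET₀ = 1.14 × 5.9466 = 6.7791 mm/d
Over 7 days: 6.7791 × 7 = 47.454 mm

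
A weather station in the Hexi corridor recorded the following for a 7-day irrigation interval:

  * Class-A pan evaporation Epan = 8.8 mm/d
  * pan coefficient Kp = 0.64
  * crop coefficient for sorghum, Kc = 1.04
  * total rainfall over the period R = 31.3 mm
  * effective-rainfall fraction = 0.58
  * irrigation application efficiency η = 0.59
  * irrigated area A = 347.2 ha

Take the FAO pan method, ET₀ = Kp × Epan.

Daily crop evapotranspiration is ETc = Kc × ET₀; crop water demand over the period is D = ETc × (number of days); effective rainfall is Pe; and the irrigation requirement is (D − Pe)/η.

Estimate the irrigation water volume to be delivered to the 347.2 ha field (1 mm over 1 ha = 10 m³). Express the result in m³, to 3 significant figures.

134000 m³

ET₀ = 0.64 × 8.8 = 5.6320 mm/d
ETc = Kc × ET₀ = 1.04 × 5.6320 = 5.8573 mm/d
Crop demand D = ETc × 7 d = 5.8573 × 7 = 41.001 mm
Pe = 0.58 × 31.3 = 18.154 mm
D − Pe = 41.001 − 18.154 = 22.847 mm
Gross irrigation = 22.847 / 0.59 = 38.724 mm
Volume = 38.724 mm × 347.2 ha × 10 = 134449.7 m³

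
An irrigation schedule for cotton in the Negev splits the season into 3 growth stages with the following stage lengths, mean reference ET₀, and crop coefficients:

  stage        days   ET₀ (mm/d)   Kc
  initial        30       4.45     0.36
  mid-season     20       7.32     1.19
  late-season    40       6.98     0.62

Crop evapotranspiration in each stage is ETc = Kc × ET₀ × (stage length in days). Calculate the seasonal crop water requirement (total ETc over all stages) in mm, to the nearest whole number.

395 mm

initial: 0.36 × 4.45 × 30 = 48.06 mm
mid-season: 1.19 × 7.32 × 20 = 174.22 mm
late-season: 0.62 × 6.98 × 40 = 173.10 mm
Seasonal total = 395.38 mm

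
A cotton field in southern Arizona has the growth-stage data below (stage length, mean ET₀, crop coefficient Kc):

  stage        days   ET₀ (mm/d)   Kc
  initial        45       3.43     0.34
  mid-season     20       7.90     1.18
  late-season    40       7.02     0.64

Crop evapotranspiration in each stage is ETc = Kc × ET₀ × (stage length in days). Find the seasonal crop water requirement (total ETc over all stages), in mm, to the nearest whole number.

initial: 0.34 × 3.43 × 45 = 52.48 mm
mid-season: 1.18 × 7.90 × 20 = 186.44 mm
late-season: 0.64 × 7.02 × 40 = 179.71 mm
Seasonal total = 418.63 mm

419 mm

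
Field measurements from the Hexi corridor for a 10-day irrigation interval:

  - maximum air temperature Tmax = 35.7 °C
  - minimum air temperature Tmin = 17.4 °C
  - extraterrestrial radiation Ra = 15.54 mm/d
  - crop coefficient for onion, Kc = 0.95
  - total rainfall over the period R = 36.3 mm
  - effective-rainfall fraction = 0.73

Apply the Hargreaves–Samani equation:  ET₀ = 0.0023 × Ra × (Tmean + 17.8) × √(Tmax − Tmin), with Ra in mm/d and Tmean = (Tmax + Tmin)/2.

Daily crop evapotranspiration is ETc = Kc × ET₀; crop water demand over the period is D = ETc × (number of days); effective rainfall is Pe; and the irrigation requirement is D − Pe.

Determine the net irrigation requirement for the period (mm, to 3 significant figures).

Tmean = (35.7 + 17.4)/2 = 26.55 °C
ET₀ = 0.0023 × 15.54 × (26.55 + 17.8) × √18.3 = 0.0023 × 15.54 × 44.35 × 4.2778 = 6.7810 mm/d
ETc = Kc × ET₀ = 0.95 × 6.7810 = 6.4420 mm/d
Crop demand D = ETc × 10 d = 6.4420 × 10 = 64.420 mm
Pe = 0.73 × 36.3 = 26.499 mm
D − Pe = 64.420 − 26.499 = 37.921 mm

37.9 mm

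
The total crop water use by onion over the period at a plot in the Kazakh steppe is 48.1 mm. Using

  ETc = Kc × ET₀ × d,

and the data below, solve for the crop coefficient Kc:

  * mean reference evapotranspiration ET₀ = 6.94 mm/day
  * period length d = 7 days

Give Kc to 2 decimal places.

ETc = Kc × ET₀ × d  ⇒  Kc = ETc / (ET₀ × d)
Kc = 48.1 / (6.94 × 7) = 48.1 / 48.58 = 0.9901

0.99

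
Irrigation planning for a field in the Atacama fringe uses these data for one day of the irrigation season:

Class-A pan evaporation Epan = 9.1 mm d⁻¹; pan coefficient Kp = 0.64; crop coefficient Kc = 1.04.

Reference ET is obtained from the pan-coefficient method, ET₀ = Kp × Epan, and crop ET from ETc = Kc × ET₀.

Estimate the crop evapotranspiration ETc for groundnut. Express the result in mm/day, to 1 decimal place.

6.1 mm/day

ET₀ = 0.64 × 9.1 = 5.8240 mm/d
ETc = Kc × ET₀ = 1.04 × 5.8240 = 6.0570 mm/d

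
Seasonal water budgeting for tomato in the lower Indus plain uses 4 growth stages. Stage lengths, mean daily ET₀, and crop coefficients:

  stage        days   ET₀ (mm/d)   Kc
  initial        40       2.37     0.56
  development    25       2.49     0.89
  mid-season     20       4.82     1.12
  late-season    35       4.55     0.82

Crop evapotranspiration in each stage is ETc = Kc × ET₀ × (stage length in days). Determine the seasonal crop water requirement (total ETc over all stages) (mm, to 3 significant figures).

347 mm

initial: 0.56 × 2.37 × 40 = 53.09 mm
development: 0.89 × 2.49 × 25 = 55.40 mm
mid-season: 1.12 × 4.82 × 20 = 107.97 mm
late-season: 0.82 × 4.55 × 35 = 130.59 mm
Seasonal total = 347.05 mm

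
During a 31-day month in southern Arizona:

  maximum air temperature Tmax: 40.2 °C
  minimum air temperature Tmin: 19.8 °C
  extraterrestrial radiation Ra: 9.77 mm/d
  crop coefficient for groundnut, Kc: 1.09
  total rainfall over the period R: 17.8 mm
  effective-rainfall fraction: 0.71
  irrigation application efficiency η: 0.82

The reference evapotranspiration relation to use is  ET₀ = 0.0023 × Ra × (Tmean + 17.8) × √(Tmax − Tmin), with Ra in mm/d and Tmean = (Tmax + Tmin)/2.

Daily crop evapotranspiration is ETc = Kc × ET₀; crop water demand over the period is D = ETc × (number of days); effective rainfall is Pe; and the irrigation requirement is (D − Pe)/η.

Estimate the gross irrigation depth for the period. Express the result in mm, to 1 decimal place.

Tmean = (40.2 + 19.8)/2 = 30.00 °C
ET₀ = 0.0023 × 9.77 × (30.00 + 17.8) × √20.4 = 0.0023 × 9.77 × 47.80 × 4.5166 = 4.8513 mm/d
ETc = Kc × ET₀ = 1.09 × 4.8513 = 5.2879 mm/d
Crop demand D = ETc × 31 d = 5.2879 × 31 = 163.925 mm
Pe = 0.71 × 17.8 = 12.638 mm
D − Pe = 163.925 − 12.638 = 151.287 mm
Gross irrigation = 151.287 / 0.82 = 184.496 mm

184.5 mm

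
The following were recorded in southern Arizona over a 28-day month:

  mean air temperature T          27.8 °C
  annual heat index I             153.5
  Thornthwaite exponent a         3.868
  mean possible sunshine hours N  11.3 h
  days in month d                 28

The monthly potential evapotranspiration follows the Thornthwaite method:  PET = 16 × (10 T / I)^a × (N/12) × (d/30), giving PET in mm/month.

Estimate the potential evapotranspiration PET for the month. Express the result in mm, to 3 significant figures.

140 mm

10T/I = 10 × 27.8 / 153.5 = 1.8111
(10T/I)^a = 1.8111^3.868 = 9.9477
Uncorrected PET = 16 × 9.9477 = 159.163 mm
Correction = (N/12)(d/30) = (11.3/12)(28/30) = 0.8789
PET = 159.163 × 0.8789 = 139.888 mm/month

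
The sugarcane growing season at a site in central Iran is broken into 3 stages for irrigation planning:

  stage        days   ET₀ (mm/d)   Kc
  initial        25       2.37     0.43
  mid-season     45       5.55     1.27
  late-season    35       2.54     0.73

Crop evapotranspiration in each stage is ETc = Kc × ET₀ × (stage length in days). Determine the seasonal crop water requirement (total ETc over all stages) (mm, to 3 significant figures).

initial: 0.43 × 2.37 × 25 = 25.48 mm
mid-season: 1.27 × 5.55 × 45 = 317.18 mm
late-season: 0.73 × 2.54 × 35 = 64.90 mm
Seasonal total = 407.56 mm

408 mm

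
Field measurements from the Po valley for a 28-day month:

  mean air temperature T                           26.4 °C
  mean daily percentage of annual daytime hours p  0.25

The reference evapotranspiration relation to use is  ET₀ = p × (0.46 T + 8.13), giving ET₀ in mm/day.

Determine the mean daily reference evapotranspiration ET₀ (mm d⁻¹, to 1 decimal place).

ET₀ = 0.25 × (0.46 × 26.4 + 8.13) = 0.25 × 20.274 = 5.0685 mm/d

5.1 mm d⁻¹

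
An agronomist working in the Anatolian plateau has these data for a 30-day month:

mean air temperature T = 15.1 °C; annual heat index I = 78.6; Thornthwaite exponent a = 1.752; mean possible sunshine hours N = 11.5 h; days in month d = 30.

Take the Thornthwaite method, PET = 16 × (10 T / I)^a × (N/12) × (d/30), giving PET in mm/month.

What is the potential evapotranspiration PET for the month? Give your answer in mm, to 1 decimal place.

10T/I = 10 × 15.1 / 78.6 = 1.9211
(10T/I)^a = 1.9211^1.752 = 3.1389
Uncorrected PET = 16 × 3.1389 = 50.222 mm
Correction = (N/12)(d/30) = (11.5/12)(30/30) = 0.9583
PET = 50.222 × 0.9583 = 48.128 mm/month

48.1 mm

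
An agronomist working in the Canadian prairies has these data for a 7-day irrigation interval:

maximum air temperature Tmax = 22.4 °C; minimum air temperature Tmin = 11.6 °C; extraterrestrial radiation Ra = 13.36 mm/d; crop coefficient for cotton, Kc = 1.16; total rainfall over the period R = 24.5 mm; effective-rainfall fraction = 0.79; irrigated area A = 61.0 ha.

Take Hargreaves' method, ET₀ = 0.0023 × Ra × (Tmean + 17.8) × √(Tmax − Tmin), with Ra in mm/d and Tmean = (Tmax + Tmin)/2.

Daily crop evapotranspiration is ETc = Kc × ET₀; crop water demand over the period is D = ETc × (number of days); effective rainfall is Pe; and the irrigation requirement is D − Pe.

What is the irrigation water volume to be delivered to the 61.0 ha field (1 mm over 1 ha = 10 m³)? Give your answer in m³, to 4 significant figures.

Tmean = (22.4 + 11.6)/2 = 17.00 °C
ET₀ = 0.0023 × 13.36 × (17.00 + 17.8) × √10.8 = 0.0023 × 13.36 × 34.80 × 3.2863 = 3.5142 mm/d
ETc = Kc × ET₀ = 1.16 × 3.5142 = 4.0765 mm/d
Crop demand D = ETc × 7 d = 4.0765 × 7 = 28.536 mm
Pe = 0.79 × 24.5 = 19.355 mm
D − Pe = 28.536 − 19.355 = 9.181 mm
Volume = 9.181 mm × 61.0 ha × 10 = 5600.4 m³

5600 m³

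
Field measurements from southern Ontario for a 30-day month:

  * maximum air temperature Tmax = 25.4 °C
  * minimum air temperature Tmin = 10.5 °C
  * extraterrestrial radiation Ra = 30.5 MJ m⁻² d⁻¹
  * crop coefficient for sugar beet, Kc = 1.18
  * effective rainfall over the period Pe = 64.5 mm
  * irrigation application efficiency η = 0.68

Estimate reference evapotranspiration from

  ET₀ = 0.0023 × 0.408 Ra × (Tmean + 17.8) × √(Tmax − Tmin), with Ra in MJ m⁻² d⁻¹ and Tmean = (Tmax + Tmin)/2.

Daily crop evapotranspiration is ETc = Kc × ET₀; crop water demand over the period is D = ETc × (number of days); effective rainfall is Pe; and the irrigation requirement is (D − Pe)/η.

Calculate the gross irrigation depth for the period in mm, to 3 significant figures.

Tmean = (25.4 + 10.5)/2 = 17.95 °C
0.408 Ra = 0.408 × 30.5 = 12.4440 mm/d equivalent
ET₀ = 0.0023 × 12.4440 × (17.95 + 17.8) × √14.9 = 0.0023 × 12.4440 × 35.75 × 3.8601 = 3.9497 mm/d
ETc = Kc × ET₀ = 1.18 × 3.9497 = 4.6606 mm/d
Crop demand D = ETc × 30 d = 4.6606 × 30 = 139.818 mm
D − Pe = 139.818 − 64.5 = 75.318 mm
Gross irrigation = 75.318 / 0.68 = 110.762 mm

111 mm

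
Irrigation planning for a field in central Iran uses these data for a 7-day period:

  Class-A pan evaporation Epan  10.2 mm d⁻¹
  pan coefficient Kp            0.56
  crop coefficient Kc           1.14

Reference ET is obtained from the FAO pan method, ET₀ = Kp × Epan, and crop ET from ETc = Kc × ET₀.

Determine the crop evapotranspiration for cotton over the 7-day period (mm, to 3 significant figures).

45.6 mm

ET₀ = 0.56 × 10.2 = 5.7120 mm/d
ETc = Kc × ET₀ = 1.14 × 5.7120 = 6.5117 mm/d
Over 7 days: 6.5117 × 7 = 45.582 mm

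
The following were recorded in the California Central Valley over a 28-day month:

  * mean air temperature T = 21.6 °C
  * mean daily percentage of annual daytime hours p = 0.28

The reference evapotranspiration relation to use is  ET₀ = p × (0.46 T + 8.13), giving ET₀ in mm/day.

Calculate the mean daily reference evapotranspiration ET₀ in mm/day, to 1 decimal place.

ET₀ = 0.28 × (0.46 × 21.6 + 8.13) = 0.28 × 18.066 = 5.0585 mm/d

5.1 mm/day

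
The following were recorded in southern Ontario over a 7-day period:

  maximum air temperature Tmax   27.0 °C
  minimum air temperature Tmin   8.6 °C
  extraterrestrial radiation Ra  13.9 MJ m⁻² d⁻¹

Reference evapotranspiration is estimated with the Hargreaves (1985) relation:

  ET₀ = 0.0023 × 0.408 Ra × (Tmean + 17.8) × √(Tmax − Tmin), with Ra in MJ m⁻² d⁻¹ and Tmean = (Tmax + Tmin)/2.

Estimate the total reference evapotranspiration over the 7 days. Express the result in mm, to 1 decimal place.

13.9 mm

Tmean = (27.0 + 8.6)/2 = 17.80 °C
0.408 Ra = 0.408 × 13.9 = 5.6712 mm/d equivalent
ET₀ = 0.0023 × 5.6712 × (17.80 + 17.8) × √18.4 = 0.0023 × 5.6712 × 35.60 × 4.2895 = 1.9919 mm/d
Over 7 days: 1.9919 × 7 = 13.943 mm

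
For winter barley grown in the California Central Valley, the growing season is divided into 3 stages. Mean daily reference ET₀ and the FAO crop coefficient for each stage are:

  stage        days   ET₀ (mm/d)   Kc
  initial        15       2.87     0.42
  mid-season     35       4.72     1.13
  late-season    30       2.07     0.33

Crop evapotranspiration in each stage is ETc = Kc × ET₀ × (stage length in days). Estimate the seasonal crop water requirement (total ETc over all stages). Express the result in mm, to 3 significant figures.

225 mm

initial: 0.42 × 2.87 × 15 = 18.08 mm
mid-season: 1.13 × 4.72 × 35 = 186.68 mm
late-season: 0.33 × 2.07 × 30 = 20.49 mm
Seasonal total = 225.25 mm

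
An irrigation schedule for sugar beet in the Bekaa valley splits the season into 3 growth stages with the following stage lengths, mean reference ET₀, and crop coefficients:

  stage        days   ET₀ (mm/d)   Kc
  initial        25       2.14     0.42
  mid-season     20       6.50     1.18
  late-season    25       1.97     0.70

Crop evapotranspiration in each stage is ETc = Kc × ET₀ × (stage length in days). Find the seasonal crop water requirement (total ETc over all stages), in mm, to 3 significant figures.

210 mm

initial: 0.42 × 2.14 × 25 = 22.47 mm
mid-season: 1.18 × 6.50 × 20 = 153.40 mm
late-season: 0.70 × 1.97 × 25 = 34.48 mm
Seasonal total = 210.35 mm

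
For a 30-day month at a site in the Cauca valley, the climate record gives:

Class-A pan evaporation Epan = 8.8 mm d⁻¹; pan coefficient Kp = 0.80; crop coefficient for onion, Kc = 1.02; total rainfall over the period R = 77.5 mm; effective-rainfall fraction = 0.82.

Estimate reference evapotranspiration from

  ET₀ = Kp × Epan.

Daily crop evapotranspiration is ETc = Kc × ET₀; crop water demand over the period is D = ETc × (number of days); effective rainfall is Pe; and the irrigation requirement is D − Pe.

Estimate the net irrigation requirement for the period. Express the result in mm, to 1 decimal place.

ET₀ = 0.80 × 8.8 = 7.0400 mm/d
ETc = Kc × ET₀ = 1.02 × 7.0400 = 7.1808 mm/d
Crop demand D = ETc × 30 d = 7.1808 × 30 = 215.424 mm
Pe = 0.82 × 77.5 = 63.550 mm
D − Pe = 215.424 − 63.550 = 151.874 mm

151.9 mm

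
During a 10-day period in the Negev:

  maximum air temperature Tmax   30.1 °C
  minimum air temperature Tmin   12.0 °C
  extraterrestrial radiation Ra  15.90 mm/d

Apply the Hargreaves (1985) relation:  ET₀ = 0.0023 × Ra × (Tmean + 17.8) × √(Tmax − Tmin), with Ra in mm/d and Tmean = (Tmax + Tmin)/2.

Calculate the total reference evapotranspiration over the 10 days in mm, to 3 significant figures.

60.4 mm

Tmean = (30.1 + 12.0)/2 = 21.05 °C
ET₀ = 0.0023 × 15.90 × (21.05 + 17.8) × √18.1 = 0.0023 × 15.90 × 38.85 × 4.2544 = 6.0444 mm/d
Over 10 days: 6.0444 × 10 = 60.444 mm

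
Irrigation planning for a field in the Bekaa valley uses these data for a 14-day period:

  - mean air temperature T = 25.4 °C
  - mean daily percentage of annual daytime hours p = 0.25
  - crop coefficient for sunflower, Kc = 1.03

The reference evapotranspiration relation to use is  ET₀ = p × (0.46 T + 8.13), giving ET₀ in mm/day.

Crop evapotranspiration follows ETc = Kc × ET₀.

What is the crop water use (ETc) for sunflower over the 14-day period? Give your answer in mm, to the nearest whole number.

ET₀ = 0.25 × (0.46 × 25.4 + 8.13) = 0.25 × 19.814 = 4.9535 mm/d
ETc = Kc × ET₀ = 1.03 × 4.9535 = 5.1021 mm/d
Over 14 days: 5.1021 × 14 = 71.429 mm

71 mm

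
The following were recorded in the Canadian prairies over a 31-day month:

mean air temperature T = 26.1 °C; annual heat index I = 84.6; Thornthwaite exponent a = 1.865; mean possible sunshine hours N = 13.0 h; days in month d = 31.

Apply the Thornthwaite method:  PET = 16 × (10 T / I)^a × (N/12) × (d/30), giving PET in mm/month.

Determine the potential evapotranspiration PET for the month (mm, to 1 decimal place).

146.4 mm

10T/I = 10 × 26.1 / 84.6 = 3.0851
(10T/I)^a = 3.0851^1.865 = 8.1750
Uncorrected PET = 16 × 8.1750 = 130.800 mm
Correction = (N/12)(d/30) = (13.0/12)(31/30) = 1.1194
PET = 130.800 × 1.1194 = 146.418 mm/month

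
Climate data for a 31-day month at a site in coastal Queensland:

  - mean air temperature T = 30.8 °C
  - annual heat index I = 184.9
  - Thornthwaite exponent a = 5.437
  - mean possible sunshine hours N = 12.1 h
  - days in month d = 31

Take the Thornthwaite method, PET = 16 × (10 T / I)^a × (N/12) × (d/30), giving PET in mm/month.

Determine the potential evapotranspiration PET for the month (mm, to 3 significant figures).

10T/I = 10 × 30.8 / 184.9 = 1.6658
(10T/I)^a = 1.6658^5.437 = 16.0311
Uncorrected PET = 16 × 16.0311 = 256.498 mm
Correction = (N/12)(d/30) = (12.1/12)(31/30) = 1.0419
PET = 256.498 × 1.0419 = 267.245 mm/month

267 mm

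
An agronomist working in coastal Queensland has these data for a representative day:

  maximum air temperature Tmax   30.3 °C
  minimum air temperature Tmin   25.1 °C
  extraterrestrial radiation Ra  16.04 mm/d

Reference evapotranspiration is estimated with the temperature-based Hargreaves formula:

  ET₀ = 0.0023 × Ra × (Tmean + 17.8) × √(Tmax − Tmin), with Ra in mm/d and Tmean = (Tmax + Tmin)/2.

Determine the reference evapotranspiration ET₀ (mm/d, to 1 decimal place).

Tmean = (30.3 + 25.1)/2 = 27.70 °C
ET₀ = 0.0023 × 16.04 × (27.70 + 17.8) × √5.2 = 0.0023 × 16.04 × 45.50 × 2.2804 = 3.8278 mm/d

3.8 mm/d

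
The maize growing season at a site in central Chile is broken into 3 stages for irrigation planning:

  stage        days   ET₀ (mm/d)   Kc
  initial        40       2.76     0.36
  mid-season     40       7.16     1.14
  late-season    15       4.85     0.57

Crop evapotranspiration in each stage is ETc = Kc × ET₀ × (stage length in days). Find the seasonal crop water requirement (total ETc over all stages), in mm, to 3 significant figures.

initial: 0.36 × 2.76 × 40 = 39.74 mm
mid-season: 1.14 × 7.16 × 40 = 326.50 mm
late-season: 0.57 × 4.85 × 15 = 41.47 mm
Seasonal total = 407.71 mm

408 mm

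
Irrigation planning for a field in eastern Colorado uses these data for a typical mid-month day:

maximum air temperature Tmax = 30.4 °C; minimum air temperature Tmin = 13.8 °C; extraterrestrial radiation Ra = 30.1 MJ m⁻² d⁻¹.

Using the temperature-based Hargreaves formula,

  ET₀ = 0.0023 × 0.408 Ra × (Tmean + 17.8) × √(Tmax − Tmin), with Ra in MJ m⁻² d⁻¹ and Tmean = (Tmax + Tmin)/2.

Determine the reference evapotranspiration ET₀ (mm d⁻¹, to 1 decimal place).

4.6 mm d⁻¹

Tmean = (30.4 + 13.8)/2 = 22.10 °C
0.408 Ra = 0.408 × 30.1 = 12.2808 mm/d equivalent
ET₀ = 0.0023 × 12.2808 × (22.10 + 17.8) × √16.6 = 0.0023 × 12.2808 × 39.90 × 4.0743 = 4.5918 mm/d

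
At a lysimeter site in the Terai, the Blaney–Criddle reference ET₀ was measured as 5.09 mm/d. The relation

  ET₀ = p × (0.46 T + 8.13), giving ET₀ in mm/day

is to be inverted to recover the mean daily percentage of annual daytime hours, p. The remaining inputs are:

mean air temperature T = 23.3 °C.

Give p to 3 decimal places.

0.270

p = ET₀ / (0.46 T + 8.13) = 5.09 / (0.46 × 23.3 + 8.13) = 5.09 / 18.848 = 0.2701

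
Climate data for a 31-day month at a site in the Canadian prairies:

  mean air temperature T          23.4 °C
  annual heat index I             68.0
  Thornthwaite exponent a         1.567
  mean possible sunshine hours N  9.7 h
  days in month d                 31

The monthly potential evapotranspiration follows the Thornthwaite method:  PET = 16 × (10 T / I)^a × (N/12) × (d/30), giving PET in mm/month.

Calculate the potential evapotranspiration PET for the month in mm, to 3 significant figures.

92.7 mm

10T/I = 10 × 23.4 / 68.0 = 3.4412
(10T/I)^a = 3.4412^1.567 = 6.9346
Uncorrected PET = 16 × 6.9346 = 110.954 mm
Correction = (N/12)(d/30) = (9.7/12)(31/30) = 0.8353
PET = 110.954 × 0.8353 = 92.680 mm/month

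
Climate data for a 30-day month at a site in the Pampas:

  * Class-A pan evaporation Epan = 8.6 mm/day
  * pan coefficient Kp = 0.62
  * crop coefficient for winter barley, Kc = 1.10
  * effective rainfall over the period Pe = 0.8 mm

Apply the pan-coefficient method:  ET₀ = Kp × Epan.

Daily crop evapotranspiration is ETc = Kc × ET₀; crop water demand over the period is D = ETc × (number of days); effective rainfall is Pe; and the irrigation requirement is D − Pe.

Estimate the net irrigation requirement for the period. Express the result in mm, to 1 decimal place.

175.2 mm

ET₀ = 0.62 × 8.6 = 5.3320 mm/d
ETc = Kc × ET₀ = 1.10 × 5.3320 = 5.8652 mm/d
Crop demand D = ETc × 30 d = 5.8652 × 30 = 175.956 mm
D − Pe = 175.956 − 0.8 = 175.156 mm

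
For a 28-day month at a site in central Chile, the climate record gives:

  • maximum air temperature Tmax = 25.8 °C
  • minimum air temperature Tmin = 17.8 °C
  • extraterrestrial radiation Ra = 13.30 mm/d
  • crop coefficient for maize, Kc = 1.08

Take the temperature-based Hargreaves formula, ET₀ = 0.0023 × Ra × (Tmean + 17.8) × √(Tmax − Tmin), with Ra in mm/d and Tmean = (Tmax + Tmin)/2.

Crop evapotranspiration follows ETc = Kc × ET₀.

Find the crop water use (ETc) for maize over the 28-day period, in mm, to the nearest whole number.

Tmean = (25.8 + 17.8)/2 = 21.80 °C
ET₀ = 0.0023 × 13.30 × (21.80 + 17.8) × √8.0 = 0.0023 × 13.30 × 39.60 × 2.8284 = 3.4262 mm/d
ETc = Kc × ET₀ = 1.08 × 3.4262 = 3.7003 mm/d
Over 28 days: 3.7003 × 28 = 103.608 mm

104 mm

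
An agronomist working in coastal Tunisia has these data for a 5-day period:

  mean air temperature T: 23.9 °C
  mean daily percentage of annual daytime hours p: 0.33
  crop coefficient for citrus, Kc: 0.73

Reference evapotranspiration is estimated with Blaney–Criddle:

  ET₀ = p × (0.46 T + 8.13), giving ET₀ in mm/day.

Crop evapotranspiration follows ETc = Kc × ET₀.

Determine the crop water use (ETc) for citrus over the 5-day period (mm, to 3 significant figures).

ET₀ = 0.33 × (0.46 × 23.9 + 8.13) = 0.33 × 19.124 = 6.3109 mm/d
ETc = Kc × ET₀ = 0.73 × 6.3109 = 4.6070 mm/d
Over 5 days: 4.6070 × 5 = 23.035 mm

23.0 mm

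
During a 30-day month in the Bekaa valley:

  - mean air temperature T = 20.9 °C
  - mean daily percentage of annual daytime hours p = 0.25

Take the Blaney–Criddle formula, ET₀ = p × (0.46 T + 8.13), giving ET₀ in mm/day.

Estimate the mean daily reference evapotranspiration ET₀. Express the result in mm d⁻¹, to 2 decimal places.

4.44 mm d⁻¹

ET₀ = 0.25 × (0.46 × 20.9 + 8.13) = 0.25 × 17.744 = 4.4360 mm/d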